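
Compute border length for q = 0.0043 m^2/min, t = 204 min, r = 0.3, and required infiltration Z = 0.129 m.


L = q*t/((1+r)*Z)
L = 0.0043*204/((1+0.3)*0.129)
L = 0.8772/0.1677

5.2308 m


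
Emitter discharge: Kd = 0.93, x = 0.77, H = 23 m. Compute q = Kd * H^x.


q = Kd * H^x = 0.93 * 23^0.77 = 0.93 * 11.182282

10.3995 L/h


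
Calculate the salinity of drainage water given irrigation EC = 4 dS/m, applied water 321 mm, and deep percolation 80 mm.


EC_dw = EC_iw * D_iw / D_dw
EC_dw = 4 * 321 / 80
EC_dw = 1284 / 80

16.0500 dS/m


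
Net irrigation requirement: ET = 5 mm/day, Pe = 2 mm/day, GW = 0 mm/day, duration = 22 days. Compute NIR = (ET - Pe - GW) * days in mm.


Daily deficit = ET - Pe - GW = 5 - 2 - 0 = 3 mm/day
NIR = 3 * 22 = 66 mm

66.0000 mm


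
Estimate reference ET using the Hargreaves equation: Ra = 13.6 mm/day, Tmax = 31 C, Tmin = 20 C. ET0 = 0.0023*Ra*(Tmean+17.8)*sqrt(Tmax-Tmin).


Tmean = (Tmax + Tmin)/2 = (31 + 20)/2 = 25.5
ET0 = 0.0023 * 13.6 * (25.5 + 17.8) * sqrt(31 - 20)
ET0 = 0.0023 * 13.6 * 43.3 * 3.316625

4.4921 mm/day


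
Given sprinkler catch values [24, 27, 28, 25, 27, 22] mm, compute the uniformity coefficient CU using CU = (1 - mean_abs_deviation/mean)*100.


mean = 25.500000 mm
MAD = 1.833333 mm
CU = (1 - 1.833333/25.500000)*100

92.8105 %


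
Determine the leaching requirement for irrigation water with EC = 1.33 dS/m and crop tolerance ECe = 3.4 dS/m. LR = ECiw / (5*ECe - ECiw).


LR = ECiw / (5*ECe - ECiw)
LR = 1.33 / (5*3.4 - 1.33)
LR = 1.33 / 15.6700

0.0849


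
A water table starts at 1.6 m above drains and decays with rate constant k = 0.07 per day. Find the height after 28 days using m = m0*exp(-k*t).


m = m0 * exp(-k*t)
m = 1.6 * exp(-0.07 * 28)
m = 1.6 * exp(-1.9600)

0.2254 m


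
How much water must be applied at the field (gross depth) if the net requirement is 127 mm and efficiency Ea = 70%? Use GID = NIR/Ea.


Ea = 70% = 0.7
GID = NIR / Ea = 127 / 0.7 = 181.4286 mm

181.4286 mm


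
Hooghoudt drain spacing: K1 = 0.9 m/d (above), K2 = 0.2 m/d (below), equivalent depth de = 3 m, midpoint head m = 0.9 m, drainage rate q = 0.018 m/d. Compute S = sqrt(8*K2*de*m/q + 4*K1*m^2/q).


S^2 = 8*K2*de*m/q + 4*K1*m^2/q
S^2 = 8*0.2*3*0.9/0.018 + 4*0.9*0.9^2/0.018
S = sqrt(402.0000)

20.0499 m


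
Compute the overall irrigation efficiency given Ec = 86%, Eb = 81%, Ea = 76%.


Ec = 0.86, Eb = 0.81, Ea = 0.76
E = 0.86 * 0.81 * 0.76 * 100 = 52.9416%

52.9416 %


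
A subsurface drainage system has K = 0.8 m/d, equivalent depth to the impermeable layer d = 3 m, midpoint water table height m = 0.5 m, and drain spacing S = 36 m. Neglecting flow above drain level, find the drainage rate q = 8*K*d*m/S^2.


q = 8*K*d*m/S^2
q = 8*0.8*3*0.5/36^2
q = 9.6000 / 1296

0.0074 m/d


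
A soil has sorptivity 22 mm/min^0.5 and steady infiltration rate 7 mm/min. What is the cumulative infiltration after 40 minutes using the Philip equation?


F = S*sqrt(t) + A*t
F = 22*sqrt(40) + 7*40
F = 22*6.324555 + 280

419.1402 mm


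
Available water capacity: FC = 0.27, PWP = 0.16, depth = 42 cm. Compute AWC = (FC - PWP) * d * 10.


AWC = (FC - PWP) * d * 10
AWC = (0.27 - 0.16) * 42 * 10
AWC = 0.1100 * 42 * 10

46.2000 mm


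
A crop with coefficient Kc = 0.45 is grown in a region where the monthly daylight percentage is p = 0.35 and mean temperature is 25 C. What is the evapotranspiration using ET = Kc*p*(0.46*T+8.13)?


ET = Kc * p * (0.46*T + 8.13)
ET = 0.45 * 0.35 * (0.46*25 + 8.13)
ET = 0.45 * 0.35 * 19.6300

3.0917 mm/day


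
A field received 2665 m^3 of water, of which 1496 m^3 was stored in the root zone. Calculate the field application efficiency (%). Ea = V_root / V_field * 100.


Ea = V_root / V_field * 100 = 1496 / 2665 * 100 = 56.1351%

56.1351 %


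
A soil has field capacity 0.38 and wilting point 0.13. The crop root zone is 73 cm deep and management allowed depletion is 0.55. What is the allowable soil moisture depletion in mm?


SMD = (FC - PWP) * d * MAD * 10
SMD = (0.38 - 0.13) * 73 * 0.55 * 10
SMD = 0.2500 * 73 * 0.55 * 10

100.3750 mm


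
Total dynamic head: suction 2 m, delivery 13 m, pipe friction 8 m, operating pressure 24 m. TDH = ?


TDH = Hs + Hd + hf + Hp = 2 + 13 + 8 + 24 = 47

47 m


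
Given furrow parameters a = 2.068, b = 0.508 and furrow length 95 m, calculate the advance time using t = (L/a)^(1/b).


t = (L/a)^(1/b)
t = (95/2.068)^(1/0.508)
t = 45.938104^(1/0.508)

1870.6573 min


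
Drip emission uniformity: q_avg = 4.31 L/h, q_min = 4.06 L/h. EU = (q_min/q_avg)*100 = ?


EU = (q_min/q_avg)*100 = (4.06/4.31)*100 = 94.1995%

94.1995 %


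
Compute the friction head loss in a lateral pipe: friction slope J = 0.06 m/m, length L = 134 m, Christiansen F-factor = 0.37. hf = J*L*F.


hf = J * L * F = 0.06 * 134 * 0.37 = 2.9748 m

2.9748 m


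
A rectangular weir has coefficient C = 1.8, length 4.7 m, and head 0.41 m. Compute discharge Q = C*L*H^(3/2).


Q = C * L * H^(3/2) = 1.8 * 4.7 * 0.41^1.5 = 1.8 * 4.7 * 0.262528

2.2210 m^3/s


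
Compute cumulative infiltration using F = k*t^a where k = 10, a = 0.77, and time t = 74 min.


F = k * t^a = 10 * 74^0.77
F = 10 * 27.498463

274.9846 mm


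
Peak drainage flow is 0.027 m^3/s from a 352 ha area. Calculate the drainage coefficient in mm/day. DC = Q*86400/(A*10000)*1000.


DC = Q * 86400 / (A * 10000) * 1000
DC = 0.027 * 86400 / (352 * 10000) * 1000
DC = 2332800.0000 / 3520000

0.6627 mm/day


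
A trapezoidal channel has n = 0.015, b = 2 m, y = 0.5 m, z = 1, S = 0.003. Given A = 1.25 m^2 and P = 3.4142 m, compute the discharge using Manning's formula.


R = A/P = 1.25/3.4142 = 0.366118
Q = (1/0.015) * 1.25 * 0.366118^(2/3) * 0.003^0.5

2.3359 m^3/s


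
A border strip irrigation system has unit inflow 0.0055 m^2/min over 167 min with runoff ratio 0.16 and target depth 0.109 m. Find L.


L = q*t/((1+r)*Z)
L = 0.0055*167/((1+0.16)*0.109)
L = 0.9185/0.12644

7.2643 m


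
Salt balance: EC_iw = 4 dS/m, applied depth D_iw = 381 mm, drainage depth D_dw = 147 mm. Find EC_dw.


EC_dw = EC_iw * D_iw / D_dw
EC_dw = 4 * 381 / 147
EC_dw = 1524 / 147

10.3673 dS/m


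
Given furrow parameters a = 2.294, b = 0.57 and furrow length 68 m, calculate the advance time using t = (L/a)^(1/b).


t = (L/a)^(1/b)
t = (68/2.294)^(1/0.57)
t = 29.642546^(1/0.57)

382.2152 min


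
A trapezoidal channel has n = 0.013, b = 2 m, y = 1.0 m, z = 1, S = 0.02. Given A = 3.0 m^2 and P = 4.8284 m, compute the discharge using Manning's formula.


R = A/P = 3.0/4.8284 = 0.621324
Q = (1/0.013) * 3.0 * 0.621324^(2/3) * 0.02^0.5

23.7632 m^3/s


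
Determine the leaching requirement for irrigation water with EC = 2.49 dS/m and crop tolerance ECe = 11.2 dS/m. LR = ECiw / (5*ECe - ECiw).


LR = ECiw / (5*ECe - ECiw)
LR = 2.49 / (5*11.2 - 2.49)
LR = 2.49 / 53.5100

0.0465


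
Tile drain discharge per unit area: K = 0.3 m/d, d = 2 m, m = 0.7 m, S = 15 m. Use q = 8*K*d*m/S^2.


q = 8*K*d*m/S^2
q = 8*0.3*2*0.7/15^2
q = 3.3600 / 225

0.0149 m/d


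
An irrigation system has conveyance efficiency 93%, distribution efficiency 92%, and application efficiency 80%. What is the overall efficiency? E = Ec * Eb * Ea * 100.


Ec = 0.93, Eb = 0.92, Ea = 0.8
E = 0.93 * 0.92 * 0.8 * 100 = 68.4480%

68.4480 %


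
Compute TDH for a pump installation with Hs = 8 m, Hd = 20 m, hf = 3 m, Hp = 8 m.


TDH = Hs + Hd + hf + Hp = 8 + 20 + 3 + 8 = 39

39 m


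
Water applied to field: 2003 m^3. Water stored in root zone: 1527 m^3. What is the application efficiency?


Ea = V_root / V_field * 100 = 1527 / 2003 * 100 = 76.2356%

76.2356 %


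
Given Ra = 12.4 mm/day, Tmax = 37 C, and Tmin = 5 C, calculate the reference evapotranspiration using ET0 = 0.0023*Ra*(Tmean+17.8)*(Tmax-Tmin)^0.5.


Tmean = (Tmax + Tmin)/2 = (37 + 5)/2 = 21.0
ET0 = 0.0023 * 12.4 * (21.0 + 17.8) * sqrt(37 - 5)
ET0 = 0.0023 * 12.4 * 38.8 * 5.656854

6.2597 mm/day


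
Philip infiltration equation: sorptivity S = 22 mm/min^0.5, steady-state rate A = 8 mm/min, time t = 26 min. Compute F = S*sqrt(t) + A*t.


F = S*sqrt(t) + A*t
F = 22*sqrt(26) + 8*26
F = 22*5.099020 + 208

320.1784 mm


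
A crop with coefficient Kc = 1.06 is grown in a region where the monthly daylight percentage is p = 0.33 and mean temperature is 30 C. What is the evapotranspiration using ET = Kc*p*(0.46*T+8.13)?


ET = Kc * p * (0.46*T + 8.13)
ET = 1.06 * 0.33 * (0.46*30 + 8.13)
ET = 1.06 * 0.33 * 21.9300

7.6711 mm/day


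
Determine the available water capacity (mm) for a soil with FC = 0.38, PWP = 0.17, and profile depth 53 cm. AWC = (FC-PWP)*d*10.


AWC = (FC - PWP) * d * 10
AWC = (0.38 - 0.17) * 53 * 10
AWC = 0.2100 * 53 * 10

111.3000 mm


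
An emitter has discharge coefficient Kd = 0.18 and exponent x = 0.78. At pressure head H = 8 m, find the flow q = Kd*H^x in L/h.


q = Kd * H^x = 0.18 * 8^0.78 = 0.18 * 5.063026

0.9113 L/h


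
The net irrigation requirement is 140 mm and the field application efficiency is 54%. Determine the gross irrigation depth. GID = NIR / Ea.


Ea = 54% = 0.54
GID = NIR / Ea = 140 / 0.54 = 259.2593 mm

259.2593 mm


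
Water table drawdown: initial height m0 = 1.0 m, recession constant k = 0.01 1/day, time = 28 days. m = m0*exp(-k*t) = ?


m = m0 * exp(-k*t)
m = 1.0 * exp(-0.01 * 28)
m = 1.0 * exp(-0.2800)

0.7558 m


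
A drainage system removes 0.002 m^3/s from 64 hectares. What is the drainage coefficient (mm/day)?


DC = Q * 86400 / (A * 10000) * 1000
DC = 0.002 * 86400 / (64 * 10000) * 1000
DC = 172800.0000 / 640000

0.2700 mm/day


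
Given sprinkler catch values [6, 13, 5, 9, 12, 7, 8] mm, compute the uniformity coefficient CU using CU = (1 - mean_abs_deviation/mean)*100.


mean = 8.571429 mm
MAD = 2.367347 mm
CU = (1 - 2.367347/8.571429)*100

72.3810 %


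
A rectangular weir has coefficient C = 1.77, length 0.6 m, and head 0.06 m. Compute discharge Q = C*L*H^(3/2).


Q = C * L * H^(3/2) = 1.77 * 0.6 * 0.06^1.5 = 1.77 * 0.6 * 0.014697

0.0156 m^3/s


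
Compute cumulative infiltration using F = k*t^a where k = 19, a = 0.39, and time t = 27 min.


F = k * t^a = 19 * 27^0.39
F = 19 * 3.616029

68.7046 mm


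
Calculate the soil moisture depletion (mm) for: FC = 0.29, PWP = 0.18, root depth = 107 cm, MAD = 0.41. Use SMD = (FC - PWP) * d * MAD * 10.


SMD = (FC - PWP) * d * MAD * 10
SMD = (0.29 - 0.18) * 107 * 0.41 * 10
SMD = 0.1100 * 107 * 0.41 * 10

48.2570 mm


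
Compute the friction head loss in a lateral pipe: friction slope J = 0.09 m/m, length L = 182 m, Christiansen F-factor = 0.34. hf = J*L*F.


hf = J * L * F = 0.09 * 182 * 0.34 = 5.5692 m

5.5692 m


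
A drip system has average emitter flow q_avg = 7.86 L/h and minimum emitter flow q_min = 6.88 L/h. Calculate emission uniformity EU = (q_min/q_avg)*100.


EU = (q_min/q_avg)*100 = (6.88/7.86)*100 = 87.5318%

87.5318 %


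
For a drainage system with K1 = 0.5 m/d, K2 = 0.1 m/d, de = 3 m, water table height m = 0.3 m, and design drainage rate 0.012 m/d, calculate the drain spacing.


S^2 = 8*K2*de*m/q + 4*K1*m^2/q
S^2 = 8*0.1*3*0.3/0.012 + 4*0.5*0.3^2/0.012
S = sqrt(75.0000)

8.6603 m


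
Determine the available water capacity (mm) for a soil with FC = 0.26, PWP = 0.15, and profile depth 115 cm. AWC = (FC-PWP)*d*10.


AWC = (FC - PWP) * d * 10
AWC = (0.26 - 0.15) * 115 * 10
AWC = 0.1100 * 115 * 10

126.5000 mm


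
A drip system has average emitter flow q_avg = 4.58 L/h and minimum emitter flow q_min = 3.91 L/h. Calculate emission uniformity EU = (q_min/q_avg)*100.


EU = (q_min/q_avg)*100 = (3.91/4.58)*100 = 85.3712%

85.3712 %


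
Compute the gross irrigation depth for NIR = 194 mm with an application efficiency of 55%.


Ea = 55% = 0.55
GID = NIR / Ea = 194 / 0.55 = 352.7273 mm

352.7273 mm


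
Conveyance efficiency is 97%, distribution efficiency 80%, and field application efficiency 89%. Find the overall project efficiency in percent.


Ec = 0.97, Eb = 0.8, Ea = 0.89
E = 0.97 * 0.8 * 0.89 * 100 = 69.0640%

69.0640 %


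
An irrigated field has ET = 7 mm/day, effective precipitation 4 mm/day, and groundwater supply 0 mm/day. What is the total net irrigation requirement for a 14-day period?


Daily deficit = ET - Pe - GW = 7 - 4 - 0 = 3 mm/day
NIR = 3 * 14 = 42 mm

42.0000 mm


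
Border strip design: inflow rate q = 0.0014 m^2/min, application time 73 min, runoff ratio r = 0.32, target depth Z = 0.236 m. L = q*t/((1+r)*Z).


L = q*t/((1+r)*Z)
L = 0.0014*73/((1+0.32)*0.236)
L = 0.1022/0.31152

0.3281 m


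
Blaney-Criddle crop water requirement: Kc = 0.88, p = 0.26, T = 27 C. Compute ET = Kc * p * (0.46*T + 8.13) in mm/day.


ET = Kc * p * (0.46*T + 8.13)
ET = 0.88 * 0.26 * (0.46*27 + 8.13)
ET = 0.88 * 0.26 * 20.5500

4.7018 mm/day


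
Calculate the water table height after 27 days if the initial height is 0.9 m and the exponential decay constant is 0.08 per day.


m = m0 * exp(-k*t)
m = 0.9 * exp(-0.08 * 27)
m = 0.9 * exp(-2.1600)

0.1038 m


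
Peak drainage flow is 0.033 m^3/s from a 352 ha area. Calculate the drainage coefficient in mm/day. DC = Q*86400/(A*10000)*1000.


DC = Q * 86400 / (A * 10000) * 1000
DC = 0.033 * 86400 / (352 * 10000) * 1000
DC = 2851200.0000 / 3520000

0.8100 mm/day


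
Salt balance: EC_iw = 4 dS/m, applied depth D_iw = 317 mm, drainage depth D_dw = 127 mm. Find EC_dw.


EC_dw = EC_iw * D_iw / D_dw
EC_dw = 4 * 317 / 127
EC_dw = 1268 / 127

9.9843 dS/m


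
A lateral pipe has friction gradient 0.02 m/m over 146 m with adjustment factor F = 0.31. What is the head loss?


hf = J * L * F = 0.02 * 146 * 0.31 = 0.9052 m

0.9052 m


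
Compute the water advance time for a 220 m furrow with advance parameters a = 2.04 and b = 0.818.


t = (L/a)^(1/b)
t = (220/2.04)^(1/0.818)
t = 107.843137^(1/0.818)

305.5459 min


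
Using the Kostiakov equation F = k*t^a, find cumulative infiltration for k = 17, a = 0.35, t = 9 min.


F = k * t^a = 17 * 9^0.35
F = 17 * 2.157669

36.6804 mm


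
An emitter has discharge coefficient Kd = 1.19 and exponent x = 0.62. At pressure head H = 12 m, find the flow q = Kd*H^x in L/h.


q = Kd * H^x = 1.19 * 12^0.62 = 1.19 * 4.667586

5.5544 L/h


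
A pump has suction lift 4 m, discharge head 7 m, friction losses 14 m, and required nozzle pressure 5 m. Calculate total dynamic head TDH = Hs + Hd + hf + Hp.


TDH = Hs + Hd + hf + Hp = 4 + 7 + 14 + 5 = 30

30 m


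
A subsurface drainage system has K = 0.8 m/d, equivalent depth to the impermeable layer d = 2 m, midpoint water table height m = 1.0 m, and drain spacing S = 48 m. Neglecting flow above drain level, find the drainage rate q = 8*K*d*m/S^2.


q = 8*K*d*m/S^2
q = 8*0.8*2*1.0/48^2
q = 12.8000 / 2304

0.0056 m/d


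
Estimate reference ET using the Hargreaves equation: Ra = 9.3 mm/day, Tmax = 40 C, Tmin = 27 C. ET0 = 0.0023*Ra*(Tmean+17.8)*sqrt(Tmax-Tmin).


Tmean = (Tmax + Tmin)/2 = (40 + 27)/2 = 33.5
ET0 = 0.0023 * 9.3 * (33.5 + 17.8) * sqrt(40 - 27)
ET0 = 0.0023 * 9.3 * 51.3 * 3.605551

3.9564 mm/day


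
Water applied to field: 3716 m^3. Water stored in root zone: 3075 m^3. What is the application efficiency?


Ea = V_root / V_field * 100 = 3075 / 3716 * 100 = 82.7503%

82.7503 %


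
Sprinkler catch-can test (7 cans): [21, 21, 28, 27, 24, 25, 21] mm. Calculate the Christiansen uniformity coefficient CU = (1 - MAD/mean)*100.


mean = 23.857143 mm
MAD = 2.448980 mm
CU = (1 - 2.448980/23.857143)*100

89.7348 %


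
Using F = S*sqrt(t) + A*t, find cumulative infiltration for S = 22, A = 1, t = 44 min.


F = S*sqrt(t) + A*t
F = 22*sqrt(44) + 1*44
F = 22*6.633250 + 44

189.9315 mm


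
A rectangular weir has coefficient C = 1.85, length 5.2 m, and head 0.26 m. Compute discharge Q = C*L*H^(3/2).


Q = C * L * H^(3/2) = 1.85 * 5.2 * 0.26^1.5 = 1.85 * 5.2 * 0.132575

1.2754 m^3/s


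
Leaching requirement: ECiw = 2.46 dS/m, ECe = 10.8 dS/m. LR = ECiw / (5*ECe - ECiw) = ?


LR = ECiw / (5*ECe - ECiw)
LR = 2.46 / (5*10.8 - 2.46)
LR = 2.46 / 51.5400

0.0477


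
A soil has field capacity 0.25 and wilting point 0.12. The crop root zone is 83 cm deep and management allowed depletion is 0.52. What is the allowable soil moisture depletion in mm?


SMD = (FC - PWP) * d * MAD * 10
SMD = (0.25 - 0.12) * 83 * 0.52 * 10
SMD = 0.1300 * 83 * 0.52 * 10

56.1080 mm


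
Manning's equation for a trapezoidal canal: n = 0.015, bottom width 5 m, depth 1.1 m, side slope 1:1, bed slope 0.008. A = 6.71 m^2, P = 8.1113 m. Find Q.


R = A/P = 6.71/8.1113 = 0.827241
Q = (1/0.015) * 6.71 * 0.827241^(2/3) * 0.008^0.5

35.2585 m^3/s


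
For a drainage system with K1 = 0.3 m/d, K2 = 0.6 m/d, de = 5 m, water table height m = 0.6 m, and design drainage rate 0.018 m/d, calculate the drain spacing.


S^2 = 8*K2*de*m/q + 4*K1*m^2/q
S^2 = 8*0.6*5*0.6/0.018 + 4*0.3*0.6^2/0.018
S = sqrt(824.0000)

28.7054 m


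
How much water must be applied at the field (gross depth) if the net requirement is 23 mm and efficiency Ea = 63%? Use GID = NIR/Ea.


Ea = 63% = 0.63
GID = NIR / Ea = 23 / 0.63 = 36.5079 mm

36.5079 mm


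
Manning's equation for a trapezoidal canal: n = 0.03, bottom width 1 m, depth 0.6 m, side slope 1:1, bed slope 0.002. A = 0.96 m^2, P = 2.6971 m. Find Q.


R = A/P = 0.96/2.6971 = 0.355938
Q = (1/0.03) * 0.96 * 0.355938^(2/3) * 0.002^0.5

0.7188 m^3/s


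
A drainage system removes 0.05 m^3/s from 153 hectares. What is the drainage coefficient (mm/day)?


DC = Q * 86400 / (A * 10000) * 1000
DC = 0.05 * 86400 / (153 * 10000) * 1000
DC = 4320000.0000 / 1530000

2.8235 mm/day


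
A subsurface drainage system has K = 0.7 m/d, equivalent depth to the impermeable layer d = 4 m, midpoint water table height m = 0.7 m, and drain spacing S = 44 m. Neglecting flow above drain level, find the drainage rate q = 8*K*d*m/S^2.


q = 8*K*d*m/S^2
q = 8*0.7*4*0.7/44^2
q = 15.6800 / 1936

0.0081 m/d


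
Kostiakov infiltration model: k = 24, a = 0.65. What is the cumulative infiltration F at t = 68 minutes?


F = k * t^a = 24 * 68^0.65
F = 24 * 15.528546

372.6851 mm


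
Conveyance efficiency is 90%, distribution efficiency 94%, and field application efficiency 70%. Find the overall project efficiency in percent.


Ec = 0.9, Eb = 0.94, Ea = 0.7
E = 0.9 * 0.94 * 0.7 * 100 = 59.2200%

59.2200 %


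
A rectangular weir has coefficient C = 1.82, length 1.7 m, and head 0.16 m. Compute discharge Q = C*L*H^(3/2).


Q = C * L * H^(3/2) = 1.82 * 1.7 * 0.16^1.5 = 1.82 * 1.7 * 0.064000

0.1980 m^3/s


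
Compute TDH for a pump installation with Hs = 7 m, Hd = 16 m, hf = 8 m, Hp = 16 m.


TDH = Hs + Hd + hf + Hp = 7 + 16 + 8 + 16 = 47

47 m


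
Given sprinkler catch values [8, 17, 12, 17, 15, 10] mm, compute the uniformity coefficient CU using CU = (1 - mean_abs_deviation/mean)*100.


mean = 13.166667 mm
MAD = 3.166667 mm
CU = (1 - 3.166667/13.166667)*100

75.9494 %


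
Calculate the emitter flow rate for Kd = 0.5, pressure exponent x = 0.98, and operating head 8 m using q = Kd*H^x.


q = Kd * H^x = 0.5 * 8^0.98 = 0.5 * 7.674113

3.8371 L/h


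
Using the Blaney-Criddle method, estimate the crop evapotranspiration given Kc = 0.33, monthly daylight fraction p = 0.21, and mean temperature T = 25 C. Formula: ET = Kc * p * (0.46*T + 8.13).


ET = Kc * p * (0.46*T + 8.13)
ET = 0.33 * 0.21 * (0.46*25 + 8.13)
ET = 0.33 * 0.21 * 19.6300

1.3604 mm/day


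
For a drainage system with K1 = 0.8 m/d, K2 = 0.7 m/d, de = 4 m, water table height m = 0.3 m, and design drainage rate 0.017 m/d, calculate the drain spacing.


S^2 = 8*K2*de*m/q + 4*K1*m^2/q
S^2 = 8*0.7*4*0.3/0.017 + 4*0.8*0.3^2/0.017
S = sqrt(412.2353)

20.3036 m


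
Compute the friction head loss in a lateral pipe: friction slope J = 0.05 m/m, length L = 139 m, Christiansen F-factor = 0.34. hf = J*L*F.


hf = J * L * F = 0.05 * 139 * 0.34 = 2.3630 m

2.3630 m


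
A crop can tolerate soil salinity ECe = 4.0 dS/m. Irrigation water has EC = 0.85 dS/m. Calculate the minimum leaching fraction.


LR = ECiw / (5*ECe - ECiw)
LR = 0.85 / (5*4.0 - 0.85)
LR = 0.85 / 19.1500

0.0444


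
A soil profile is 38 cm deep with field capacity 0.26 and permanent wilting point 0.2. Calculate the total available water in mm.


AWC = (FC - PWP) * d * 10
AWC = (0.26 - 0.2) * 38 * 10
AWC = 0.0600 * 38 * 10

22.8000 mm


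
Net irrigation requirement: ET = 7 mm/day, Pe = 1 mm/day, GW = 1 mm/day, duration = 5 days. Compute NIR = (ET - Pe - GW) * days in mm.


Daily deficit = ET - Pe - GW = 7 - 1 - 1 = 5 mm/day
NIR = 5 * 5 = 25 mm

25.0000 mm


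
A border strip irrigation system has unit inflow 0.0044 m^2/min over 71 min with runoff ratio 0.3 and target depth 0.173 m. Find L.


L = q*t/((1+r)*Z)
L = 0.0044*71/((1+0.3)*0.173)
L = 0.3124/0.2249

1.3891 m


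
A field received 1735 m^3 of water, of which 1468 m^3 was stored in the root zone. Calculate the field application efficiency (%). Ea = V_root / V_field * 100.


Ea = V_root / V_field * 100 = 1468 / 1735 * 100 = 84.6110%

84.6110 %


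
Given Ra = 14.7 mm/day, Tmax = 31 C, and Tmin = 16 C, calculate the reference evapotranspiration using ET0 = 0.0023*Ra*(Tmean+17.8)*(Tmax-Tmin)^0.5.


Tmean = (Tmax + Tmin)/2 = (31 + 16)/2 = 23.5
ET0 = 0.0023 * 14.7 * (23.5 + 17.8) * sqrt(31 - 16)
ET0 = 0.0023 * 14.7 * 41.3 * 3.872983

5.4081 mm/day


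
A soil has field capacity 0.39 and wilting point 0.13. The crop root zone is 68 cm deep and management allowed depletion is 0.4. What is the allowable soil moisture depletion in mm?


SMD = (FC - PWP) * d * MAD * 10
SMD = (0.39 - 0.13) * 68 * 0.4 * 10
SMD = 0.2600 * 68 * 0.4 * 10

70.7200 mm


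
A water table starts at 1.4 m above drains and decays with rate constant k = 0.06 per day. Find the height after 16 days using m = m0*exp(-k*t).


m = m0 * exp(-k*t)
m = 1.4 * exp(-0.06 * 16)
m = 1.4 * exp(-0.9600)

0.5361 m


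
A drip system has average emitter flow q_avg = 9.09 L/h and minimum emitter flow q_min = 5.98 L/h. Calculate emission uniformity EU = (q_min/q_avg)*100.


EU = (q_min/q_avg)*100 = (5.98/9.09)*100 = 65.7866%

65.7866 %


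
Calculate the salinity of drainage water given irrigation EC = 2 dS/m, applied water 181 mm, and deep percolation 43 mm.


EC_dw = EC_iw * D_iw / D_dw
EC_dw = 2 * 181 / 43
EC_dw = 362 / 43

8.4186 dS/m


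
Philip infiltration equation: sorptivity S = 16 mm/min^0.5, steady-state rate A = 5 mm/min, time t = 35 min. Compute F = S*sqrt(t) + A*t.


F = S*sqrt(t) + A*t
F = 16*sqrt(35) + 5*35
F = 16*5.916080 + 175

269.6573 mm


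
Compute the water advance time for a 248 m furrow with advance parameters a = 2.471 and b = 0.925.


t = (L/a)^(1/b)
t = (248/2.471)^(1/0.925)
t = 100.364225^(1/0.925)

145.8375 min


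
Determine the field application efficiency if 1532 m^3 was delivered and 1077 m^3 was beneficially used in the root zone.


Ea = V_root / V_field * 100 = 1077 / 1532 * 100 = 70.3003%

70.3003 %


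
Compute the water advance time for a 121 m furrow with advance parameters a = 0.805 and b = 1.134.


t = (L/a)^(1/b)
t = (121/0.805)^(1/1.134)
t = 150.310559^(1/1.134)

83.1273 min


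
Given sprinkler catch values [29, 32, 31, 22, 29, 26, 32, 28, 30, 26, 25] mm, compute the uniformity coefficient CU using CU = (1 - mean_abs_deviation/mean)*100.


mean = 28.181818 mm
MAD = 2.528926 mm
CU = (1 - 2.528926/28.181818)*100

91.0264 %


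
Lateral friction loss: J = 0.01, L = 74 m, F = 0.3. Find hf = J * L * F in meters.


hf = J * L * F = 0.01 * 74 * 0.3 = 0.2220 m

0.2220 m


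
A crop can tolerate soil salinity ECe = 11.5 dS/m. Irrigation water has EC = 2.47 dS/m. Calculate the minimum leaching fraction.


LR = ECiw / (5*ECe - ECiw)
LR = 2.47 / (5*11.5 - 2.47)
LR = 2.47 / 55.0300

0.0449


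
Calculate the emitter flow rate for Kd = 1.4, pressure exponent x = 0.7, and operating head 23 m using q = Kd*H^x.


q = Kd * H^x = 1.4 * 23^0.7 = 1.4 * 8.978618

12.5701 L/h


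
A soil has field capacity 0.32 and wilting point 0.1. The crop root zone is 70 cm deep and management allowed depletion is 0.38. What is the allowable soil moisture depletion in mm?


SMD = (FC - PWP) * d * MAD * 10
SMD = (0.32 - 0.1) * 70 * 0.38 * 10
SMD = 0.2200 * 70 * 0.38 * 10

58.5200 mm


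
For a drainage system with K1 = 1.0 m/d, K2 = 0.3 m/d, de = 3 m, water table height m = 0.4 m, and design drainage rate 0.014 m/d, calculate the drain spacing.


S^2 = 8*K2*de*m/q + 4*K1*m^2/q
S^2 = 8*0.3*3*0.4/0.014 + 4*1.0*0.4^2/0.014
S = sqrt(251.4286)

15.8565 m


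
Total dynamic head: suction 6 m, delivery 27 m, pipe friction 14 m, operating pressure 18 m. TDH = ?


TDH = Hs + Hd + hf + Hp = 6 + 27 + 14 + 18 = 65

65 m


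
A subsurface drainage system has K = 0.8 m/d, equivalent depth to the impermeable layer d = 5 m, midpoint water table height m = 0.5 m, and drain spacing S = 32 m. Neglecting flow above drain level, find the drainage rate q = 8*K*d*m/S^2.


q = 8*K*d*m/S^2
q = 8*0.8*5*0.5/32^2
q = 16.0000 / 1024

0.0156 m/d


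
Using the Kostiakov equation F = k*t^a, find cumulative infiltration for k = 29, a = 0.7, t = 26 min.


F = k * t^a = 29 * 26^0.7
F = 29 * 9.783209

283.7131 mm


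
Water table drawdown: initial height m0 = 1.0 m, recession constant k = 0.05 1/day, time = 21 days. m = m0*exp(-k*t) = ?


m = m0 * exp(-k*t)
m = 1.0 * exp(-0.05 * 21)
m = 1.0 * exp(-1.0500)

0.3499 m


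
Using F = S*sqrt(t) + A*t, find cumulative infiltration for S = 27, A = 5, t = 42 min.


F = S*sqrt(t) + A*t
F = 27*sqrt(42) + 5*42
F = 27*6.480741 + 210

384.9800 mm


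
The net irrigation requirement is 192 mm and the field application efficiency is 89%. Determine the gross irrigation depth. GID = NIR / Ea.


Ea = 89% = 0.89
GID = NIR / Ea = 192 / 0.89 = 215.7303 mm

215.7303 mm


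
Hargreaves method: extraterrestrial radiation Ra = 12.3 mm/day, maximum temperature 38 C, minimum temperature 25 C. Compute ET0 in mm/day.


Tmean = (Tmax + Tmin)/2 = (38 + 25)/2 = 31.5
ET0 = 0.0023 * 12.3 * (31.5 + 17.8) * sqrt(38 - 25)
ET0 = 0.0023 * 12.3 * 49.3 * 3.605551

5.0287 mm/day


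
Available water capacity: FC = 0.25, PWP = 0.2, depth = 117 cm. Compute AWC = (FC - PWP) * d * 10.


AWC = (FC - PWP) * d * 10
AWC = (0.25 - 0.2) * 117 * 10
AWC = 0.0500 * 117 * 10

58.5000 mm


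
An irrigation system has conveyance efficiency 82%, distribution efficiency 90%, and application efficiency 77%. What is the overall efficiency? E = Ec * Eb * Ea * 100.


Ec = 0.82, Eb = 0.9, Ea = 0.77
E = 0.82 * 0.9 * 0.77 * 100 = 56.8260%

56.8260 %


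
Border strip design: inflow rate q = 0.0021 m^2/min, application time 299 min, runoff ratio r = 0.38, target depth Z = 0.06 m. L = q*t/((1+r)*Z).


L = q*t/((1+r)*Z)
L = 0.0021*299/((1+0.38)*0.06)
L = 0.6279/0.0828

7.5833 m


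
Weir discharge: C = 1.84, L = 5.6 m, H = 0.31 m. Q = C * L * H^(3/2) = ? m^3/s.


Q = C * L * H^(3/2) = 1.84 * 5.6 * 0.31^1.5 = 1.84 * 5.6 * 0.172601

1.7785 m^3/s


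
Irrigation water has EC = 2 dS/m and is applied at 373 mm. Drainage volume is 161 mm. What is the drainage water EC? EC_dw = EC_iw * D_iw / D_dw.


EC_dw = EC_iw * D_iw / D_dw
EC_dw = 2 * 373 / 161
EC_dw = 746 / 161

4.6335 dS/m


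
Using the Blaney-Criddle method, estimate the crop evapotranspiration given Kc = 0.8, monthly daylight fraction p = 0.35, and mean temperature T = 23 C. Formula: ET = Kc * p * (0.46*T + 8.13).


ET = Kc * p * (0.46*T + 8.13)
ET = 0.8 * 0.35 * (0.46*23 + 8.13)
ET = 0.8 * 0.35 * 18.7100

5.2388 mm/day


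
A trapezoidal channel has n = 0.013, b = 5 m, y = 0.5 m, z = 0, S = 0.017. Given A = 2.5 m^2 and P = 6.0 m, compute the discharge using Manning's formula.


R = A/P = 2.5/6.0 = 0.416667
Q = (1/0.013) * 2.5 * 0.416667^(2/3) * 0.017^0.5

13.9877 m^3/s


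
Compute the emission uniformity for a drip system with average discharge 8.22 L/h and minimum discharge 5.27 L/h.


EU = (q_min/q_avg)*100 = (5.27/8.22)*100 = 64.1119%

64.1119 %


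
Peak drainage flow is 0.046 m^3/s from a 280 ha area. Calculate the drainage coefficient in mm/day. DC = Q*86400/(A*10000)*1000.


DC = Q * 86400 / (A * 10000) * 1000
DC = 0.046 * 86400 / (280 * 10000) * 1000
DC = 3974400.0000 / 2800000

1.4194 mm/day


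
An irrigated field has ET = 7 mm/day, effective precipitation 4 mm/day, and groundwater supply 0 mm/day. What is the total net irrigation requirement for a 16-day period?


Daily deficit = ET - Pe - GW = 7 - 4 - 0 = 3 mm/day
NIR = 3 * 16 = 48 mm

48.0000 mm


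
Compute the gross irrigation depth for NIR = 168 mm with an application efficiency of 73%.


Ea = 73% = 0.73
GID = NIR / Ea = 168 / 0.73 = 230.1370 mm

230.1370 mm


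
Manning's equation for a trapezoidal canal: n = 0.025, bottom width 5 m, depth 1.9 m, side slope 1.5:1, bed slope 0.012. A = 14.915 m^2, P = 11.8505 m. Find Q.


R = A/P = 14.915/11.8505 = 1.258597
Q = (1/0.025) * 14.915 * 1.258597^(2/3) * 0.012^0.5

76.1842 m^3/s


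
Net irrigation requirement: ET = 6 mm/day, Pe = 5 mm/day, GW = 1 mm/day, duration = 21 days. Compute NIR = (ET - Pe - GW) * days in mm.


Daily deficit = ET - Pe - GW = 6 - 5 - 1 = 0 mm/day
NIR = 0 * 21 = 0 mm

0 mm


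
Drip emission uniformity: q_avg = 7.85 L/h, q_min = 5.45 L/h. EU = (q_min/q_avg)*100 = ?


EU = (q_min/q_avg)*100 = (5.45/7.85)*100 = 69.4268%

69.4268 %


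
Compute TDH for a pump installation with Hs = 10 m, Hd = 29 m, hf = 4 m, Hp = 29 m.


TDH = Hs + Hd + hf + Hp = 10 + 29 + 4 + 29 = 72

72 m


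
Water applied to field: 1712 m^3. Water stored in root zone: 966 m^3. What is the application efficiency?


Ea = V_root / V_field * 100 = 966 / 1712 * 100 = 56.4252%

56.4252 %


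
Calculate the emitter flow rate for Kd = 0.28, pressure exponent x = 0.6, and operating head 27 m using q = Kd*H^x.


q = Kd * H^x = 0.28 * 27^0.6 = 0.28 * 7.224674

2.0229 L/h


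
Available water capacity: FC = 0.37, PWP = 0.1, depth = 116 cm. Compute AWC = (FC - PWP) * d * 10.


AWC = (FC - PWP) * d * 10
AWC = (0.37 - 0.1) * 116 * 10
AWC = 0.2700 * 116 * 10

313.2000 mm


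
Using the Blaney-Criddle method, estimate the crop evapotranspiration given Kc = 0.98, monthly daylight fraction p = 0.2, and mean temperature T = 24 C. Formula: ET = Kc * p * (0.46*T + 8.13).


ET = Kc * p * (0.46*T + 8.13)
ET = 0.98 * 0.2 * (0.46*24 + 8.13)
ET = 0.98 * 0.2 * 19.1700

3.7573 mm/day


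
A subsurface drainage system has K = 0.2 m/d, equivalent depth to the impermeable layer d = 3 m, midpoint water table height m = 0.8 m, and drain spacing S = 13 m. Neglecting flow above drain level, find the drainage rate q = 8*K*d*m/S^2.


q = 8*K*d*m/S^2
q = 8*0.2*3*0.8/13^2
q = 3.8400 / 169

0.0227 m/d


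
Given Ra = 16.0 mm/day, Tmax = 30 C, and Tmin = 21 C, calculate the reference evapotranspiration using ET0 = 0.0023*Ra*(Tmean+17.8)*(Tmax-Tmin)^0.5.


Tmean = (Tmax + Tmin)/2 = (30 + 21)/2 = 25.5
ET0 = 0.0023 * 16.0 * (25.5 + 17.8) * sqrt(30 - 21)
ET0 = 0.0023 * 16.0 * 43.3 * 3.000000

4.7803 mm/day


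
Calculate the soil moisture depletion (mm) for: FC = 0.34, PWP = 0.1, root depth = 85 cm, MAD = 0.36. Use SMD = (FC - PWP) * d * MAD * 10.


SMD = (FC - PWP) * d * MAD * 10
SMD = (0.34 - 0.1) * 85 * 0.36 * 10
SMD = 0.2400 * 85 * 0.36 * 10

73.4400 mm


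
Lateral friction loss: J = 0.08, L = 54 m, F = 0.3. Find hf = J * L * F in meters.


hf = J * L * F = 0.08 * 54 * 0.3 = 1.2960 m

1.2960 m


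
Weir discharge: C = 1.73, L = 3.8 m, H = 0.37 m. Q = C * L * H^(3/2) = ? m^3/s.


Q = C * L * H^(3/2) = 1.73 * 3.8 * 0.37^1.5 = 1.73 * 3.8 * 0.225062

1.4796 m^3/s


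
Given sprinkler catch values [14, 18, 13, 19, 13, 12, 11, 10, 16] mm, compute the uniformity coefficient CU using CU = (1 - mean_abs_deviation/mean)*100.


mean = 14.000000 mm
MAD = 2.444444 mm
CU = (1 - 2.444444/14.000000)*100

82.5397 %


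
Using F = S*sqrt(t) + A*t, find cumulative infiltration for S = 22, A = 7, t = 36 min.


F = S*sqrt(t) + A*t
F = 22*sqrt(36) + 7*36
F = 22*6.000000 + 252

384.0000 mm


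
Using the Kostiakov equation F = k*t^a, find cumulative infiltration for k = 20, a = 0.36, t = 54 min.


F = k * t^a = 20 * 54^0.36
F = 20 * 4.203991

84.0798 mm


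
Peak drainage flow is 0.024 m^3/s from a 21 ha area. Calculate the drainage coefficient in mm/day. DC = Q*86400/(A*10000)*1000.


DC = Q * 86400 / (A * 10000) * 1000
DC = 0.024 * 86400 / (21 * 10000) * 1000
DC = 2073600.0000 / 210000

9.8743 mm/day


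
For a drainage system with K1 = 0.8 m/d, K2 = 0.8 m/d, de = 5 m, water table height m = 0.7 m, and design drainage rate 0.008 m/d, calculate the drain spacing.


S^2 = 8*K2*de*m/q + 4*K1*m^2/q
S^2 = 8*0.8*5*0.7/0.008 + 4*0.8*0.7^2/0.008
S = sqrt(2996.0000)

54.7357 m


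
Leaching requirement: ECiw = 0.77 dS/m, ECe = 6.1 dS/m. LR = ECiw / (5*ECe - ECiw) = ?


LR = ECiw / (5*ECe - ECiw)
LR = 0.77 / (5*6.1 - 0.77)
LR = 0.77 / 29.7300

0.0259


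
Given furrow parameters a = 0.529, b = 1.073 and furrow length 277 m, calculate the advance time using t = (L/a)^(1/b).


t = (L/a)^(1/b)
t = (277/0.529)^(1/1.073)
t = 523.629490^(1/1.073)

342.0103 min


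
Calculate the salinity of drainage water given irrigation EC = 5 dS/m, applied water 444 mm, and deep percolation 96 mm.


EC_dw = EC_iw * D_iw / D_dw
EC_dw = 5 * 444 / 96
EC_dw = 2220 / 96

23.1250 dS/m


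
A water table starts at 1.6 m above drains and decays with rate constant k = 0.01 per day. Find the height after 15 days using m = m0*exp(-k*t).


m = m0 * exp(-k*t)
m = 1.6 * exp(-0.01 * 15)
m = 1.6 * exp(-0.1500)

1.3771 m


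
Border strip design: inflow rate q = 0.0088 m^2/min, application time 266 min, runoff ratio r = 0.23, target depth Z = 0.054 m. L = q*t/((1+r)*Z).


L = q*t/((1+r)*Z)
L = 0.0088*266/((1+0.23)*0.054)
L = 2.3408/0.06642

35.2424 m


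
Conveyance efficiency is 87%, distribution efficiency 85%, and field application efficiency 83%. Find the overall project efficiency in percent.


Ec = 0.87, Eb = 0.85, Ea = 0.83
E = 0.87 * 0.85 * 0.83 * 100 = 61.3785%

61.3785 %


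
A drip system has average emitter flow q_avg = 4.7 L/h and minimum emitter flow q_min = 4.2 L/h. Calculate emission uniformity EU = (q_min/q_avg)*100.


EU = (q_min/q_avg)*100 = (4.2/4.7)*100 = 89.3617%

89.3617 %


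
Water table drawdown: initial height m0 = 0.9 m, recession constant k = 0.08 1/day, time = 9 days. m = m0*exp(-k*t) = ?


m = m0 * exp(-k*t)
m = 0.9 * exp(-0.08 * 9)
m = 0.9 * exp(-0.7200)

0.4381 m


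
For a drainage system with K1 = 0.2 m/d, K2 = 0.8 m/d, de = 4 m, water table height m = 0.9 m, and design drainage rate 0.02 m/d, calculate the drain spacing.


S^2 = 8*K2*de*m/q + 4*K1*m^2/q
S^2 = 8*0.8*4*0.9/0.02 + 4*0.2*0.9^2/0.02
S = sqrt(1184.4000)

34.4151 m


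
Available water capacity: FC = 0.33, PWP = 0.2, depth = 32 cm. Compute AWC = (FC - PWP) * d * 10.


AWC = (FC - PWP) * d * 10
AWC = (0.33 - 0.2) * 32 * 10
AWC = 0.1300 * 32 * 10

41.6000 mm


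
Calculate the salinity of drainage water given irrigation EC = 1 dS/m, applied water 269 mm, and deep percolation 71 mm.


EC_dw = EC_iw * D_iw / D_dw
EC_dw = 1 * 269 / 71
EC_dw = 269 / 71

3.7887 dS/m


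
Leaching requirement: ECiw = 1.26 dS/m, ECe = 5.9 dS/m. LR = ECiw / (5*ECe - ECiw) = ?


LR = ECiw / (5*ECe - ECiw)
LR = 1.26 / (5*5.9 - 1.26)
LR = 1.26 / 28.2400

0.0446


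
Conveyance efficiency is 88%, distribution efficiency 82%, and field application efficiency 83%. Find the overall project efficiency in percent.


Ec = 0.88, Eb = 0.82, Ea = 0.83
E = 0.88 * 0.82 * 0.83 * 100 = 59.8928%

59.8928 %


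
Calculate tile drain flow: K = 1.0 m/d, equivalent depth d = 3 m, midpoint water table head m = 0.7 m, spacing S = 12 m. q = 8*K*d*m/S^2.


q = 8*K*d*m/S^2
q = 8*1.0*3*0.7/12^2
q = 16.8000 / 144

0.1167 m/d


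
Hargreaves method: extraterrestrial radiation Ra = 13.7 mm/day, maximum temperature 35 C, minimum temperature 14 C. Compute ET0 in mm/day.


Tmean = (Tmax + Tmin)/2 = (35 + 14)/2 = 24.5
ET0 = 0.0023 * 13.7 * (24.5 + 17.8) * sqrt(35 - 14)
ET0 = 0.0023 * 13.7 * 42.3 * 4.582576

6.1080 mm/day


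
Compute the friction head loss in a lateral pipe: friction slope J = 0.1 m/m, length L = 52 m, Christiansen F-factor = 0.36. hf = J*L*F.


hf = J * L * F = 0.1 * 52 * 0.36 = 1.8720 m

1.8720 m


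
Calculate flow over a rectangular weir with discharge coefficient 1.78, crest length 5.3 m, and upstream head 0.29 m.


Q = C * L * H^(3/2) = 1.78 * 5.3 * 0.29^1.5 = 1.78 * 5.3 * 0.156170

1.4733 m^3/s


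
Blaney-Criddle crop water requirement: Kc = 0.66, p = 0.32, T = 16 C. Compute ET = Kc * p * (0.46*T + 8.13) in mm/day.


ET = Kc * p * (0.46*T + 8.13)
ET = 0.66 * 0.32 * (0.46*16 + 8.13)
ET = 0.66 * 0.32 * 15.4900

3.2715 mm/day


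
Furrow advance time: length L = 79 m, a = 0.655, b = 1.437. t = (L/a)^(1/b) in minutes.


t = (L/a)^(1/b)
t = (79/0.655)^(1/1.437)
t = 120.610687^(1/1.437)

28.0818 min


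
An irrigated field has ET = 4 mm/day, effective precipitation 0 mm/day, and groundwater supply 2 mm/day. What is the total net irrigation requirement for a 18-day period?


Daily deficit = ET - Pe - GW = 4 - 0 - 2 = 2 mm/day
NIR = 2 * 18 = 36 mm

36.0000 mm


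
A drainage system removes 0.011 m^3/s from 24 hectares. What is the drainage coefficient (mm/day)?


DC = Q * 86400 / (A * 10000) * 1000
DC = 0.011 * 86400 / (24 * 10000) * 1000
DC = 950400.0000 / 240000

3.9600 mm/day


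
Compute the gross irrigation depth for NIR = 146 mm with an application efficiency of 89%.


Ea = 89% = 0.89
GID = NIR / Ea = 146 / 0.89 = 164.0449 mm

164.0449 mm


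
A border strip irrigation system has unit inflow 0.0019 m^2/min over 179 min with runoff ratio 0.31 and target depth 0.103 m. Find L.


L = q*t/((1+r)*Z)
L = 0.0019*179/((1+0.31)*0.103)
L = 0.3401/0.13493

2.5206 m


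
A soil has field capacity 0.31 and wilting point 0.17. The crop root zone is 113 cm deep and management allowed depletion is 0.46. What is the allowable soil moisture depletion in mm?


SMD = (FC - PWP) * d * MAD * 10
SMD = (0.31 - 0.17) * 113 * 0.46 * 10
SMD = 0.1400 * 113 * 0.46 * 10

72.7720 mm


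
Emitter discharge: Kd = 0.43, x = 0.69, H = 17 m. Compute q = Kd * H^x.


q = Kd * H^x = 0.43 * 17^0.69 = 0.43 * 7.063334

3.0372 L/h


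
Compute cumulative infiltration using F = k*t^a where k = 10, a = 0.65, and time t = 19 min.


F = k * t^a = 10 * 19^0.65
F = 10 * 6.779378

67.7938 mm


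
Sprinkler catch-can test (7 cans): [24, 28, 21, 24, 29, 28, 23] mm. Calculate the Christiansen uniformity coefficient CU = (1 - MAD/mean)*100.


mean = 25.285714 mm
MAD = 2.612245 mm
CU = (1 - 2.612245/25.285714)*100

89.6691 %


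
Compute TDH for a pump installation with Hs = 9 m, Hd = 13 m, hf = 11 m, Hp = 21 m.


TDH = Hs + Hd + hf + Hp = 9 + 13 + 11 + 21 = 54

54 m


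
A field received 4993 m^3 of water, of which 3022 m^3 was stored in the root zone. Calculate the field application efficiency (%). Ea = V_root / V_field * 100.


Ea = V_root / V_field * 100 = 3022 / 4993 * 100 = 60.5247%

60.5247 %


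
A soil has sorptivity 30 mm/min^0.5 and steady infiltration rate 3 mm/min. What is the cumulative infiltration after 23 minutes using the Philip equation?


F = S*sqrt(t) + A*t
F = 30*sqrt(23) + 3*23
F = 30*4.795832 + 69

212.8750 mm


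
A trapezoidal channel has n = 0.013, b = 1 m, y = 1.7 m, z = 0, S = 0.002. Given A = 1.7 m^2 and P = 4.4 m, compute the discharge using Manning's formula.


R = A/P = 1.7/4.4 = 0.386364
Q = (1/0.013) * 1.7 * 0.386364^(2/3) * 0.002^0.5

3.1023 m^3/s
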